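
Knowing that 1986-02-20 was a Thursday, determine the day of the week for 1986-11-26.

Wednesday

February 1986: 28 − 20 = 8 days remain (1986 is not a leap year, so February has 28 days).
Then March (31), April (30), May (31), June (30), July (31), August (31), September (30), October (31): 31 + 30 + 31 + 30 + 31 + 31 + 30 + 31 = 245 days.
November 1–26, 1986: 26 days.
Total: 8 + 245 + 26 = 279 days.
279 mod 7 = 6, so 6 days after Thursday is Wednesday.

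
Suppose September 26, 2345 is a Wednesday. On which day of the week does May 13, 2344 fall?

Count forward from the earlier date (May 13, 2344) to the later (September 26, 2345):
Day-of-year of May 13, 2344: 134.
Day-of-year of September 26, 2345: 269.
2344 has 366 days, so 366 − 134 = 232 days remain in 2344.
Total: 232 + 269 = 501 days.
501 mod 7 = 4, so 4 days before Wednesday is Saturday.

Saturday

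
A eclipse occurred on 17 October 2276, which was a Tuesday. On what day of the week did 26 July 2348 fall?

Monday

Day-of-year of October 17, 2276: 291.
Day-of-year of July 26, 2348: 208.
2276 has 366 days, so 366 − 291 = 75 days remain in 2276.
Full years 2277–2347: 55 common + 16 leap = 55×365 + 16×366 = 25931 days.
Total: 75 + 25931 + 208 = 26214 days.
26214 mod 7 = 6, so 6 days after Tuesday is Monday.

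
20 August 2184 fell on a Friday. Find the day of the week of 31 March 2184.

Count forward from the earlier date (March 31, 2184) to the later (August 20, 2184):
March 2184: 31 − 31 = 0 days remain.
Then April (30), May (31), June (30), July (31): 30 + 31 + 30 + 31 = 122 days.
August 1–20, 2184: 20 days.
Total: 0 + 122 + 20 = 142 days.
142 mod 7 = 2, so 2 days before Friday is Wednesday.

Wednesday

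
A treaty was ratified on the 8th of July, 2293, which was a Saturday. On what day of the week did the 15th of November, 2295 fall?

July 8, 2293 → July 8, 2294: 365 days.
July 8, 2294 → July 8, 2295: 365 days.
July 2295: 31 − 8 = 23 days remain.
Then August (31), September (30), October (31): 31 + 30 + 31 = 92 days.
November 1–15, 2295: 15 days.
Residual: 130 days.
Total: 860 days.
860 mod 7 = 6, so 6 days after Saturday is Friday.

Friday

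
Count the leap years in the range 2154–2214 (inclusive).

14

Years divisible by 4: 2156, 2160, …, 2212 — 15 in all.
Of these, 2200 is divisible by 100 but not 400, so not leap.
Leap years: 15 − 1 = 14.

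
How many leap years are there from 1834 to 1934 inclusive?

Years divisible by 4: 1836, 1840, …, 1932 — 25 in all.
Of these, 1900 is divisible by 100 but not 400, so not leap.
Leap years: 25 − 1 = 24.

24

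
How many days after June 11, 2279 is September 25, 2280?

472

Day-of-year of June 11, 2279: 162.
Day-of-year of September 25, 2280: 269.
2279 has 365 days, so 365 − 162 = 203 days remain in 2279.
Total: 203 + 269 = 472 days.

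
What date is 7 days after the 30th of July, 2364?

the 6th of August, 2364

Count 7 days after July 30, 2364:
July 2364: 31 − 30 = 1 day remains.
August 1–6, 2364: 6 days.
Total: 1 + 6 = 7 days.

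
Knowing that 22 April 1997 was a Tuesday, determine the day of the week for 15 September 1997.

Monday

April 1997: 30 − 22 = 8 days remain.
Then May (31), June (30), July (31), August (31): 31 + 30 + 31 + 31 = 123 days.
September 1–15, 1997: 15 days.
Total: 8 + 123 + 15 = 146 days.
146 mod 7 = 6, so 6 days after Tuesday is Monday.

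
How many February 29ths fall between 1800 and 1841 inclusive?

Years divisible by 4 in [1800, 1841]: 1800, 1804, 1808, 1812, 1816, 1820, 1824, 1828, 1832, 1836, 1840.
Of these, 1800 is divisible by 100 but not 400, so not leap.
Leap years: 11 − 1 = 10.

10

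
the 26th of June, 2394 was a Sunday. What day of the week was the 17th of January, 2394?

Count forward from the earlier date (January 17, 2394) to the later (June 26, 2394):
January 2394: 31 − 17 = 14 days remain.
Then February 2394 (28), March (31), April (30), May (31): 28 + 31 + 30 + 31 = 120 days.
June 1–26, 2394: 26 days.
Total: 14 + 120 + 26 = 160 days.
160 mod 7 = 6, so 6 days before Sunday is Monday.

Monday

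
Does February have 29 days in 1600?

1600 is a leap year (divisible by 400).

Yes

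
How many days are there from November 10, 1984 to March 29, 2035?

From November 10, 1984 to November 10, 2034: 50 years, of which 12 contain a Feb 29 — 38×365 + 12×366 = 18262 days.
(2000 is a leap year (divisible by 400).)
November 2034: 30 − 10 = 20 days remain.
Then December (31), January (31), February 2035 (28): 31 + 31 + 28 = 90 days.
March 1–29, 2035: 29 days.
Residual: 139 days.
Total: 18401 days.

18401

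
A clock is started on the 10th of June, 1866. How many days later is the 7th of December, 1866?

June 1866: 30 − 10 = 20 days remain.
Then July (31), August (31), September (30), October (31), November (30): 31 + 31 + 30 + 31 + 30 = 153 days.
December 1–7, 1866: 7 days.
Total: 20 + 153 + 7 = 180 days.

180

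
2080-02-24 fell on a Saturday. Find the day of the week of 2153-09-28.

From February 24, 2080 to February 24, 2153: 73 years, of which 18 contain a Feb 29 — 55×365 + 18×366 = 26663 days.
(2100 is not a leap year (divisible by 100 but not 400).)
February 2153: 28 − 24 = 4 days remain (2153 is not a leap year, so February has 28 days).
Then March (31), April (30), May (31), June (30), July (31), August (31): 31 + 30 + 31 + 30 + 31 + 31 = 184 days.
September 1–28, 2153: 28 days.
Residual: 216 days.
Total: 26879 days.
26879 mod 7 = 6, so 6 days after Saturday is Friday.

Friday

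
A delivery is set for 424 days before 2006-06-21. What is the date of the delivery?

2005-04-23

Count 424 days before June 21, 2006:
April 23, 2005 → April 23, 2006: 365 days.
April 2006: 30 − 23 = 7 days remain.
Then May (31): 31 days.
June 1–21, 2006: 21 days.
Residual: 59 days.
Total: 424 days.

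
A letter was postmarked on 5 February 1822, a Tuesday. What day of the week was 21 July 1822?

Sunday

February 1822: 28 − 5 = 23 days remain (1822 is not a leap year, so February has 28 days).
Then March (31), April (30), May (31), June (30): 31 + 30 + 31 + 30 = 122 days.
July 1–21, 1822: 21 days.
Total: 23 + 122 + 21 = 166 days.
166 mod 7 = 5, so 5 days after Tuesday is Sunday.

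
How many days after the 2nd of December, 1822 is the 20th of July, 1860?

From December 2, 1822 to December 2, 1859: 37 years, of which 9 contain a Feb 29 — 28×365 + 9×366 = 13514 days.
December 1859: 31 − 2 = 29 days remain.
Then January (31), February 1860 (29), March (31), April (30), May (31), June (30): 31 + 29 + 31 + 30 + 31 + 30 = 182 days.
July 1–20, 1860: 20 days.
Residual: 231 days.
Total: 13745 days.

13745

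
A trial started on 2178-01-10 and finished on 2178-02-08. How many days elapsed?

29

January 2178: 31 − 10 = 21 days remain.
February 1–8, 2178: 8 days (2178 is not a leap year).
Total: 21 + 8 = 29 days.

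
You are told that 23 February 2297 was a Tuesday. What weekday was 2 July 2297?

February 2297: 28 − 23 = 5 days remain (2297 is not a leap year, so February has 28 days).
Then March (31), April (30), May (31), June (30): 31 + 30 + 31 + 30 = 122 days.
July 1–2, 2297: 2 days.
Total: 5 + 122 + 2 = 129 days.
129 mod 7 = 3, so 3 days after Tuesday is Friday.

Friday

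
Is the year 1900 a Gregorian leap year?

No

1900 is not a leap year (divisible by 100 but not 400).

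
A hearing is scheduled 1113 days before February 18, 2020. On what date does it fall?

January 31, 2017

Count 1113 days before February 18, 2020:
Day-of-year of January 31, 2017: 31.
Day-of-year of February 18, 2020: 49.
2017 has 365 days, so 365 − 31 = 334 days remain in 2017.
Full years: 2018: 365; 2019: 365. Sum = 730.
Total: 334 + 730 + 49 = 1113 days.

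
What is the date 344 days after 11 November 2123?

20 October 2124

Count 344 days after November 11, 2123:
November 2123: 30 − 11 = 19 days remain.
Then 10 full months totalling 305 days.
October 1–20, 2124: 20 days.
Total: 19 + 305 + 20 = 344 days.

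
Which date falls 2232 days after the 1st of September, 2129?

the 12th of October, 2135

Count 2232 days after September 1, 2129:
Day-of-year of September 1, 2129: 244.
Day-of-year of October 12, 2135: 285.
2129 has 365 days, so 365 − 244 = 121 days remain in 2129.
Full years: 2130: 365; 2131: 365; 2132: 366; 2133: 365; 2134: 365. Sum = 1826.
Total: 121 + 1826 + 285 = 2232 days.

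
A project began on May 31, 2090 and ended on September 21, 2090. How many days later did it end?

May 2090: 31 − 31 = 0 days remain.
Then June (30), July (31), August (31): 30 + 31 + 31 = 92 days.
September 1–21, 2090: 21 days.
Total: 0 + 92 + 21 = 113 days.

113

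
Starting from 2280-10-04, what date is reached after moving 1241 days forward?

2284-02-27

Count 1241 days after October 4, 2280:
Day-of-year of October 4, 2280: 278.
Day-of-year of February 27, 2284: 58.
2280 has 366 days, so 366 − 278 = 88 days remain in 2280.
Full years: 2281: 365; 2282: 365; 2283: 365. Sum = 1095.
Total: 88 + 1095 + 58 = 1241 days.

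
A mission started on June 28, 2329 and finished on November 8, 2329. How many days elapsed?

June 2329: 30 − 28 = 2 days remain.
Then July (31), August (31), September (30), October (31): 31 + 31 + 30 + 31 = 123 days.
November 1–8, 2329: 8 days.
Total: 2 + 123 + 8 = 133 days.

133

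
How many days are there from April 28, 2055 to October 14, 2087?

11857

From April 28, 2055 to April 28, 2087: 32 years, of which 8 contain a Feb 29 — 24×365 + 8×366 = 11688 days.
April 2087: 30 − 28 = 2 days remain.
Then May (31), June (30), July (31), August (31), September (30): 31 + 30 + 31 + 31 + 30 = 153 days.
October 1–14, 2087: 14 days.
Residual: 169 days.
Total: 11857 days.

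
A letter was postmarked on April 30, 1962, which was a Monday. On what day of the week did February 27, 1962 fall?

Tuesday

Count forward from the earlier date (February 27, 1962) to the later (April 30, 1962):
February 1962: 28 − 27 = 1 day remains (1962 is not a leap year, so February has 28 days).
Then March (31): 31 days.
April 1–30, 1962: 30 days.
Total: 1 + 31 + 30 = 62 days.
62 mod 7 = 6, so 6 days before Monday is Tuesday.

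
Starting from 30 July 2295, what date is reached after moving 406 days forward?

8 September 2296

Count 406 days after July 30, 2295:
July 30, 2295 → July 30, 2296: 366 days (2296 is a leap year).
July 2296: 31 − 30 = 1 day remains.
Then August (31): 31 days.
September 1–8, 2296: 8 days.
Residual: 40 days.
Total: 406 days.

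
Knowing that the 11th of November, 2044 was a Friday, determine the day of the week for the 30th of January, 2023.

Count forward from the earlier date (January 30, 2023) to the later (November 11, 2044):
Day-of-year of January 30, 2023: 30.
Day-of-year of November 11, 2044: 316.
2023 has 365 days, so 365 − 30 = 335 days remain in 2023.
Full years 2024–2043: 15 common + 5 leap = 15×365 + 5×366 = 7305 days.
Total: 335 + 7305 + 316 = 7956 days.
7956 mod 7 = 4, so 4 days before Friday is Monday.

Monday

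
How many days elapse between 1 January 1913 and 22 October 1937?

Day-of-year of January 1, 1913: 1.
Day-of-year of October 22, 1937: 295.
1913 has 365 days, so 365 − 1 = 364 days remain in 1913.
Full years 1914–1936: 17 common + 6 leap = 17×365 + 6×366 = 8401 days.
Total: 364 + 8401 + 295 = 9060 days.

9060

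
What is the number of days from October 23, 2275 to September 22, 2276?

October 2275: 31 − 23 = 8 days remain.
Then 10 full months totalling 305 days.
September 1–22, 2276: 22 days.
Total: 8 + 305 + 22 = 335 days.

335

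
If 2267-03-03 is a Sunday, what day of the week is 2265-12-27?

Count forward from the earlier date (December 27, 2265) to the later (March 3, 2267):
Day-of-year of December 27, 2265: 361.
Day-of-year of March 3, 2267: 62.
2265 has 365 days, so 365 − 361 = 4 days remain in 2265.
Full years: 2266: 365. Sum = 365.
Total: 4 + 365 + 62 = 431 days.
431 mod 7 = 4, so 4 days before Sunday is Wednesday.

Wednesday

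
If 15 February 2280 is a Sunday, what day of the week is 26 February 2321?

Day-of-year of February 15, 2280: 46.
Day-of-year of February 26, 2321: 57.
2280 has 366 days, so 366 − 46 = 320 days remain in 2280.
Full years 2281–2320: 31 common + 9 leap = 31×365 + 9×366 = 14609 days.
Total: 320 + 14609 + 57 = 14986 days.
14986 mod 7 = 6, so 6 days after Sunday is Saturday.

Saturday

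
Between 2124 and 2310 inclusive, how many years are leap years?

45

Years divisible by 4: 2124, 2128, …, 2308 — 47 in all.
Of these, 2200, 2300 are divisible by 100 but not 400, so not leap.
Leap years: 47 − 2 = 45.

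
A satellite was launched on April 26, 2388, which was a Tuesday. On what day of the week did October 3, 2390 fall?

April 2388: 30 − 26 = 4 days remain.
Then 29 full months totalling 883 days.
October 1–3, 2390: 3 days.
Total: 4 + 883 + 3 = 890 days.
890 mod 7 = 1, so 1 day after Tuesday is Wednesday.

Wednesday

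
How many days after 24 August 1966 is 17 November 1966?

August 1966: 31 − 24 = 7 days remain.
Then September (30), October (31): 30 + 31 = 61 days.
November 1–17, 1966: 17 days.
Total: 7 + 61 + 17 = 85 days.

85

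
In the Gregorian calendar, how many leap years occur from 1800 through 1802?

Years divisible by 4 in [1800, 1802]: 1800.
Of these, 1800 is divisible by 100 but not 400, so not leap.
Leap years: 1 − 1 = 0.

0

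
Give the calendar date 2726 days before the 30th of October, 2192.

the 14th of May, 2185

Count 2726 days before October 30, 2192:
From May 14, 2185 to May 14, 2192: 7 years, of which 2 contain a Feb 29 — 5×365 + 2×366 = 2557 days.
May 2192: 31 − 14 = 17 days remain.
Then June (30), July (31), August (31), September (30): 30 + 31 + 31 + 30 = 122 days.
October 1–30, 2192: 30 days.
Residual: 169 days.
Total: 2726 days.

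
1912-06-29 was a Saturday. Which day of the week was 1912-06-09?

Sunday

Count forward from the earlier date (June 9, 1912) to the later (June 29, 1912):
Within June 1912: 29 − 9 = 20 days.
20 mod 7 = 6, so 6 days before Saturday is Sunday.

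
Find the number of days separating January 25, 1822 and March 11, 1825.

Day-of-year of January 25, 1822: 25.
Day-of-year of March 11, 1825: 70.
1822 has 365 days, so 365 − 25 = 340 days remain in 1822.
Full years: 1823: 365; 1824: 366. Sum = 731.
Total: 340 + 731 + 70 = 1141 days.

1141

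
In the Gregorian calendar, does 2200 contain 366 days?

No

2200 is not a leap year (divisible by 100 but not 400).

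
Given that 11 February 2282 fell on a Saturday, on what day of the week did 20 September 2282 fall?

February 2282: 28 − 11 = 17 days remain (2282 is not a leap year, so February has 28 days).
Then March (31), April (30), May (31), June (30), July (31), August (31): 31 + 30 + 31 + 30 + 31 + 31 = 184 days.
September 1–20, 2282: 20 days.
Total: 17 + 184 + 20 = 221 days.
221 mod 7 = 4, so 4 days after Saturday is Wednesday.

Wednesday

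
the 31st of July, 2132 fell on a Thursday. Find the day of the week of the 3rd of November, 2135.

Thursday

July 31, 2132 → July 31, 2133: 365 days.
July 31, 2133 → July 31, 2134: 365 days.
July 31, 2134 → July 31, 2135: 365 days.
July 2135: 31 − 31 = 0 days remain.
Then August (31), September (30), October (31): 31 + 30 + 31 = 92 days.
November 1–3, 2135: 3 days.
Residual: 95 days.
Total: 1190 days.
1190 is a multiple of 7, so the 3rd of November, 2135 falls on the same weekday: Thursday.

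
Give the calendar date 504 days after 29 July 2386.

15 December 2387

Count 504 days after July 29, 2386:
Day-of-year of July 29, 2386: 210.
Day-of-year of December 15, 2387: 349.
2386 has 365 days, so 365 − 210 = 155 days remain in 2386.
Total: 155 + 349 = 504 days.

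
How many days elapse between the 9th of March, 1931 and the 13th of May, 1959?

Day-of-year of March 9, 1931: 68.
Day-of-year of May 13, 1959: 133.
1931 has 365 days, so 365 − 68 = 297 days remain in 1931.
Full years 1932–1958: 20 common + 7 leap = 20×365 + 7×366 = 9862 days.
Total: 297 + 9862 + 133 = 10292 days.

10292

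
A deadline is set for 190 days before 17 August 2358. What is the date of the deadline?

8 February 2358

Count 190 days before August 17, 2358:
February 2358: 28 − 8 = 20 days remain (2358 is not a leap year, so February has 28 days).
Then March (31), April (30), May (31), June (30), July (31): 31 + 30 + 31 + 30 + 31 = 153 days.
August 1–17, 2358: 17 days.
Total: 20 + 153 + 17 = 190 days.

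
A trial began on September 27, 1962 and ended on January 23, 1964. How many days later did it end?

483

September 27, 1962 → September 27, 1963: 365 days.
September 1963: 30 − 27 = 3 days remain.
Then October (31), November (30), December (31): 31 + 30 + 31 = 92 days.
January 1–23, 1964: 23 days.
Residual: 118 days.
Total: 483 days.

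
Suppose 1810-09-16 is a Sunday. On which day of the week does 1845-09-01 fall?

From September 16, 1810 to September 16, 1844: 34 years, of which 9 contain a Feb 29 — 25×365 + 9×366 = 12419 days.
September 1844: 30 − 16 = 14 days remain.
Then 11 full months totalling 335 days.
September 1, 1845: 1 day.
Residual: 350 days.
Total: 12769 days.
12769 mod 7 = 1, so 1 day after Sunday is Monday.

Monday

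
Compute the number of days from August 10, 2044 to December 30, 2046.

872

August 2044: 31 − 10 = 21 days remain.
Then 27 full months totalling 821 days.
December 1–30, 2046: 30 days.
Total: 21 + 821 + 30 = 872 days.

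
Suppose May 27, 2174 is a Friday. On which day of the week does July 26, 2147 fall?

Wednesday

Count forward from the earlier date (July 26, 2147) to the later (May 27, 2174):
Day-of-year of July 26, 2147: 207.
Day-of-year of May 27, 2174: 147.
2147 has 365 days, so 365 − 207 = 158 days remain in 2147.
Full years 2148–2173: 19 common + 7 leap = 19×365 + 7×366 = 9497 days.
Total: 158 + 9497 + 147 = 9802 days.
9802 mod 7 = 2, so 2 days before Friday is Wednesday.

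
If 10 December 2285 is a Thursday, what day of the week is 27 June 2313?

Day-of-year of December 10, 2285: 344.
Day-of-year of June 27, 2313: 178.
2285 has 365 days, so 365 − 344 = 21 days remain in 2285.
Full years 2286–2312: 21 common + 6 leap = 21×365 + 6×366 = 9861 days.
Total: 21 + 9861 + 178 = 10060 days.
10060 mod 7 = 1, so 1 day after Thursday is Friday.

Friday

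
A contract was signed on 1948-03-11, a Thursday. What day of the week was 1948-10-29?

March 1948: 31 − 11 = 20 days remain.
Then April (30), May (31), June (30), July (31), August (31), September (30): 30 + 31 + 30 + 31 + 31 + 30 = 183 days.
October 1–29, 1948: 29 days.
Total: 20 + 183 + 29 = 232 days.
232 mod 7 = 1, so 1 day after Thursday is Friday.

Friday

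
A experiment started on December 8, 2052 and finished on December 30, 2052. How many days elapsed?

Within December 2052: 30 − 8 = 22 days.

22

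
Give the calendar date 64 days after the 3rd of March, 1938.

the 6th of May, 1938

Count 64 days after March 3, 1938:
March 1938: 31 − 3 = 28 days remain.
Then April (30): 30 days.
May 1–6, 1938: 6 days.
Total: 28 + 30 + 6 = 64 days.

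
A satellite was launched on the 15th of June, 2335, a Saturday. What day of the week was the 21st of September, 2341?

June 15, 2335 → June 15, 2336: 366 days (2336 is a leap year).
June 15, 2336 → June 15, 2337: 365 days.
June 15, 2337 → June 15, 2338: 365 days.
June 15, 2338 → June 15, 2339: 365 days.
June 15, 2339 → June 15, 2340: 366 days (2340 is a leap year).
June 15, 2340 → June 15, 2341: 365 days.
June 2341: 30 − 15 = 15 days remain.
Then July (31), August (31): 31 + 31 = 62 days.
September 1–21, 2341: 21 days.
Residual: 98 days.
Total: 2290 days.
2290 mod 7 = 1, so 1 day after Saturday is Sunday.

Sunday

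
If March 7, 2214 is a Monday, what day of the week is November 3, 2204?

Count forward from the earlier date (November 3, 2204) to the later (March 7, 2214):
Day-of-year of November 3, 2204: 308.
Day-of-year of March 7, 2214: 66.
2204 has 366 days, so 366 − 308 = 58 days remain in 2204.
Full years 2205–2213: 7 common + 2 leap = 7×365 + 2×366 = 3287 days.
Total: 58 + 3287 + 66 = 3411 days.
3411 mod 7 = 2, so 2 days before Monday is Saturday.

Saturday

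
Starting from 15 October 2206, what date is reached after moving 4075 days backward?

18 August 2195

Count 4075 days before October 15, 2206:
From August 18, 2195 to August 18, 2206: 11 years, of which 2 contain a Feb 29 — 9×365 + 2×366 = 4017 days.
(2200 is not a leap year (divisible by 100 but not 400).)
August 2206: 31 − 18 = 13 days remain.
Then September (30): 30 days.
October 1–15, 2206: 15 days.
Residual: 58 days.
Total: 4075 days.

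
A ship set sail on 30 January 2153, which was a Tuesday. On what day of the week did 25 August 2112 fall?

Thursday

Count forward from the earlier date (August 25, 2112) to the later (January 30, 2153):
From August 25, 2112 to August 25, 2152: 40 years, of which 10 contain a Feb 29 — 30×365 + 10×366 = 14610 days.
August 2152: 31 − 25 = 6 days remain.
Then September (30), October (31), November (30), December (31): 30 + 31 + 30 + 31 = 122 days.
January 1–30, 2153: 30 days.
Residual: 158 days.
Total: 14768 days.
14768 mod 7 = 5, so 5 days before Tuesday is Thursday.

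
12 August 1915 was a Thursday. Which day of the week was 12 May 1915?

Count forward from the earlier date (May 12, 1915) to the later (August 12, 1915):
May 1915: 31 − 12 = 19 days remain.
Then June (30), July (31): 30 + 31 = 61 days.
August 1–12, 1915: 12 days.
Total: 19 + 61 + 12 = 92 days.
92 mod 7 = 1, so 1 day before Thursday is Wednesday.

Wednesday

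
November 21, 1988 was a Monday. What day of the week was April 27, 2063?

Friday

Day-of-year of November 21, 1988: 326.
Day-of-year of April 27, 2063: 117.
1988 has 366 days, so 366 − 326 = 40 days remain in 1988.
Full years 1989–2062: 56 common + 18 leap = 56×365 + 18×366 = 27028 days.
Total: 40 + 27028 + 117 = 27185 days.
27185 mod 7 = 4, so 4 days after Monday is Friday.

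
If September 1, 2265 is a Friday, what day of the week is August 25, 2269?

Day-of-year of September 1, 2265: 244.
Day-of-year of August 25, 2269: 237.
2265 has 365 days, so 365 − 244 = 121 days remain in 2265.
Full years: 2266: 365; 2267: 365; 2268: 366. Sum = 1096.
Total: 121 + 1096 + 237 = 1454 days.
1454 mod 7 = 5, so 5 days after Friday is Wednesday.

Wednesday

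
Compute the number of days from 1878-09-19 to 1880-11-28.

September 1878: 30 − 19 = 11 days remain.
Then 25 full months totalling 762 days.
November 1–28, 1880: 28 days.
Total: 11 + 762 + 28 = 801 days.

801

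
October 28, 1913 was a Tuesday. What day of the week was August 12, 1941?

Tuesday

From October 28, 1913 to October 28, 1940: 27 years, of which 7 contain a Feb 29 — 20×365 + 7×366 = 9862 days.
October 1940: 31 − 28 = 3 days remain.
Then 9 full months totalling 273 days.
August 1–12, 1941: 12 days.
Residual: 288 days.
Total: 10150 days.
10150 is a multiple of 7, so August 12, 1941 falls on the same weekday: Tuesday.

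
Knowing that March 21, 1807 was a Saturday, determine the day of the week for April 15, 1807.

March 1807: 31 − 21 = 10 days remain.
April 1–15, 1807: 15 days.
Total: 10 + 15 = 25 days.
25 mod 7 = 4, so 4 days after Saturday is Wednesday.

Wednesday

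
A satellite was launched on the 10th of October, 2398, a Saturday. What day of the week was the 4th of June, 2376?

Count forward from the earlier date (June 4, 2376) to the later (October 10, 2398):
From June 4, 2376 to June 4, 2398: 22 years, of which 5 contain a Feb 29 — 17×365 + 5×366 = 8035 days.
June 2398: 30 − 4 = 26 days remain.
Then July (31), August (31), September (30): 31 + 31 + 30 = 92 days.
October 1–10, 2398: 10 days.
Residual: 128 days.
Total: 8163 days.
8163 mod 7 = 1, so 1 day before Saturday is Friday.

Friday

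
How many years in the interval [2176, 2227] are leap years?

Years divisible by 4: 2176, 2180, …, 2224 — 13 in all.
Of these, 2200 is divisible by 100 but not 400, so not leap.
Leap years: 13 − 1 = 12.

12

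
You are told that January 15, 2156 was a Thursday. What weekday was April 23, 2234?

Wednesday

Day-of-year of January 15, 2156: 15.
Day-of-year of April 23, 2234: 113.
2156 has 366 days, so 366 − 15 = 351 days remain in 2156.
Full years 2157–2233: 59 common + 18 leap = 59×365 + 18×366 = 28123 days.
Total: 351 + 28123 + 113 = 28587 days.
28587 mod 7 = 6, so 6 days after Thursday is Wednesday.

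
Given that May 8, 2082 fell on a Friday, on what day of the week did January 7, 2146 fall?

Friday

Day-of-year of May 8, 2082: 128.
Day-of-year of January 7, 2146: 7.
2082 has 365 days, so 365 − 128 = 237 days remain in 2082.
Full years 2083–2145: 48 common + 15 leap = 48×365 + 15×366 = 23010 days.
Total: 237 + 23010 + 7 = 23254 days.
23254 is a multiple of 7, so January 7, 2146 falls on the same weekday: Friday.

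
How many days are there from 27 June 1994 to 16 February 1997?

Day-of-year of June 27, 1994: 178.
Day-of-year of February 16, 1997: 47.
1994 has 365 days, so 365 − 178 = 187 days remain in 1994.
Full years: 1995: 365; 1996: 366. Sum = 731.
Total: 187 + 731 + 47 = 965 days.

965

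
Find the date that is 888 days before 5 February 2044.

31 August 2041

Count 888 days before February 5, 2044:
Day-of-year of August 31, 2041: 243.
Day-of-year of February 5, 2044: 36.
2041 has 365 days, so 365 − 243 = 122 days remain in 2041.
Full years: 2042: 365; 2043: 365. Sum = 730.
Total: 122 + 730 + 36 = 888 days.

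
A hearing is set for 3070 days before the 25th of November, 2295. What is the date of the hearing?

the 30th of June, 2287

Count 3070 days before November 25, 2295:
Day-of-year of June 30, 2287: 181.
Day-of-year of November 25, 2295: 329.
2287 has 365 days, so 365 − 181 = 184 days remain in 2287.
Full years 2288–2294: 5 common + 2 leap = 5×365 + 2×366 = 2557 days.
Total: 184 + 2557 + 329 = 3070 days.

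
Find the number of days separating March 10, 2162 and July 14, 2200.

Day-of-year of March 10, 2162: 69.
Day-of-year of July 14, 2200: 195.
2162 has 365 days, so 365 − 69 = 296 days remain in 2162.
Full years 2163–2199: 28 common + 9 leap = 28×365 + 9×366 = 13514 days.
Total: 296 + 13514 + 195 = 14005 days.

14005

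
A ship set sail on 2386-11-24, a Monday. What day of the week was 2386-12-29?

Monday

November 2386: 30 − 24 = 6 days remain.
December 1–29, 2386: 29 days.
Total: 6 + 29 = 35 days.
35 is a multiple of 7, so 2386-12-29 falls on the same weekday: Monday.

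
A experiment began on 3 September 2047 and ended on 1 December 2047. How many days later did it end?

September 2047: 30 − 3 = 27 days remain.
Then October (31), November (30): 31 + 30 = 61 days.
December 1, 2047: 1 day.
Total: 27 + 61 + 1 = 89 days.

89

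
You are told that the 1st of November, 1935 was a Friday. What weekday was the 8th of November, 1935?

Within November 1935: 8 − 1 = 7 days.
7 is a multiple of 7, so the 8th of November, 1935 falls on the same weekday: Friday.

Friday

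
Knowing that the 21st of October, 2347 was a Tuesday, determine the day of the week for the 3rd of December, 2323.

Monday

Count forward from the earlier date (December 3, 2323) to the later (October 21, 2347):
From December 3, 2323 to December 3, 2346: 23 years, of which 6 contain a Feb 29 — 17×365 + 6×366 = 8401 days.
December 2346: 31 − 3 = 28 days remain.
Then 9 full months totalling 273 days.
October 1–21, 2347: 21 days.
Residual: 322 days.
Total: 8723 days.
8723 mod 7 = 1, so 1 day before Tuesday is Monday.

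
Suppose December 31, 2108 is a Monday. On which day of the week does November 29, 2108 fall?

Thursday

Count forward from the earlier date (November 29, 2108) to the later (December 31, 2108):
November 2108: 30 − 29 = 1 day remains.
December 1–31, 2108: 31 days.
Total: 1 + 31 = 32 days.
32 mod 7 = 4, so 4 days before Monday is Thursday.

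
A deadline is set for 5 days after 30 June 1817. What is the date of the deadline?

5 July 1817

Count 5 days after June 30, 1817:
June 1817: 30 − 30 = 0 days remain.
July 1–5, 1817: 5 days.
Total: 0 + 5 = 5 days.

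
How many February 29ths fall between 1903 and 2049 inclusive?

37

Years divisible by 4: 1904, 1908, …, 2048 — 37 in all.
2000 is divisible by 400, so still leap.
No century exceptions apply. Count: 37.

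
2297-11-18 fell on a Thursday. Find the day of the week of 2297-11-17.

Wednesday

Count forward from the earlier date (November 17, 2297) to the later (November 18, 2297):
Within November 2297: 18 − 17 = 1 day.
1 mod 7 = 1, so 1 day before Thursday is Wednesday.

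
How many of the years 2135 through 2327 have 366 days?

46

Years divisible by 4: 2136, 2140, …, 2324 — 48 in all.
Of these, 2200, 2300 are divisible by 100 but not 400, so not leap.
Leap years: 48 − 2 = 46.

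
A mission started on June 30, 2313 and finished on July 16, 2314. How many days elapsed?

Day-of-year of June 30, 2313: 181.
Day-of-year of July 16, 2314: 197.
2313 has 365 days, so 365 − 181 = 184 days remain in 2313.
Total: 184 + 197 = 381 days.

381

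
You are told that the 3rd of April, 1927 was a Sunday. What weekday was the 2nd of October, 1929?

Wednesday

Day-of-year of April 3, 1927: 93.
Day-of-year of October 2, 1929: 275.
1927 has 365 days, so 365 − 93 = 272 days remain in 1927.
Full years: 1928: 366. Sum = 366.
Total: 272 + 366 + 275 = 913 days.
913 mod 7 = 3, so 3 days after Sunday is Wednesday.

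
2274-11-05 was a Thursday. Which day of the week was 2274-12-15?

Tuesday

November 2274: 30 − 5 = 25 days remain.
December 1–15, 2274: 15 days.
Total: 25 + 15 = 40 days.
40 mod 7 = 5, so 5 days after Thursday is Tuesday.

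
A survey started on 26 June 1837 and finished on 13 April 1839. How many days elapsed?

656

June 1837: 30 − 26 = 4 days remain.
Then 21 full months totalling 639 days.
April 1–13, 1839: 13 days.
Total: 4 + 639 + 13 = 656 days.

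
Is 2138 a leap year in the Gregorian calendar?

No

2138 is not a leap year.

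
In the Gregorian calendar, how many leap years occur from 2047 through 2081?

9

Years divisible by 4 in [2047, 2081]: 2048, 2052, 2056, 2060, 2064, 2068, 2072, 2076, 2080.
No century exceptions apply. Count: 9.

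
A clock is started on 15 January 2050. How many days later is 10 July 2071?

7846

From January 15, 2050 to January 15, 2071: 21 years, of which 5 contain a Feb 29 — 16×365 + 5×366 = 7670 days.
January 2071: 31 − 15 = 16 days remain.
Then February 2071 (28), March (31), April (30), May (31), June (30): 28 + 31 + 30 + 31 + 30 = 150 days.
July 1–10, 2071: 10 days.
Residual: 176 days.
Total: 7846 days.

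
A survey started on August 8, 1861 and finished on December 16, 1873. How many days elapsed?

From August 8, 1861 to August 8, 1873: 12 years, of which 3 contain a Feb 29 — 9×365 + 3×366 = 4383 days.
August 1873: 31 − 8 = 23 days remain.
Then September (30), October (31), November (30): 30 + 31 + 30 = 91 days.
December 1–16, 1873: 16 days.
Residual: 130 days.
Total: 4513 days.

4513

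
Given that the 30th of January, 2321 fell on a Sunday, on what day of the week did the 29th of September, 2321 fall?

Thursday

January 2321: 31 − 30 = 1 day remains.
Then February 2321 (28), March (31), April (30), May (31), June (30), July (31), August (31): 28 + 31 + 30 + 31 + 30 + 31 + 31 = 212 days.
September 1–29, 2321: 29 days.
Total: 1 + 212 + 29 = 242 days.
242 mod 7 = 4, so 4 days after Sunday is Thursday.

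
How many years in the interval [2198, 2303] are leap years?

Years divisible by 4: 2200, 2204, …, 2300 — 26 in all.
Of these, 2200, 2300 are divisible by 100 but not 400, so not leap.
Leap years: 26 − 2 = 24.

24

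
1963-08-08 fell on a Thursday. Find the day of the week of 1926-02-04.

Thursday

Count forward from the earlier date (February 4, 1926) to the later (August 8, 1963):
From February 4, 1926 to February 4, 1963: 37 years, of which 9 contain a Feb 29 — 28×365 + 9×366 = 13514 days.
February 1963: 28 − 4 = 24 days remain (1963 is not a leap year, so February has 28 days).
Then March (31), April (30), May (31), June (30), July (31): 31 + 30 + 31 + 30 + 31 = 153 days.
August 1–8, 1963: 8 days.
Residual: 185 days.
Total: 13699 days.
13699 is a multiple of 7, so 1926-02-04 falls on the same weekday: Thursday.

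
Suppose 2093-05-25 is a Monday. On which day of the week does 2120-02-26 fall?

From May 25, 2093 to May 25, 2119: 26 years, of which 5 contain a Feb 29 — 21×365 + 5×366 = 9495 days.
(2100 is not a leap year (divisible by 100 but not 400).)
May 2119: 31 − 25 = 6 days remain.
Then June (30), July (31), August (31), September (30), October (31), November (30), December (31), January (31): 30 + 31 + 31 + 30 + 31 + 30 + 31 + 31 = 245 days.
February 1–26, 2120: 26 days (2120 is a leap year).
Residual: 277 days.
Total: 9772 days.
9772 is a multiple of 7, so 2120-02-26 falls on the same weekday: Monday.

Monday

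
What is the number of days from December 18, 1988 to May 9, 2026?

Day-of-year of December 18, 1988: 353.
Day-of-year of May 9, 2026: 129.
1988 has 366 days, so 366 − 353 = 13 days remain in 1988.
Full years 1989–2025: 28 common + 9 leap = 28×365 + 9×366 = 13514 days.
Total: 13 + 13514 + 129 = 13656 days.

13656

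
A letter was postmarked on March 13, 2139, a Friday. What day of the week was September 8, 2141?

March 2139: 31 − 13 = 18 days remain.
Then 29 full months totalling 884 days.
September 1–8, 2141: 8 days.
Total: 18 + 884 + 8 = 910 days.
910 is a multiple of 7, so September 8, 2141 falls on the same weekday: Friday.

Friday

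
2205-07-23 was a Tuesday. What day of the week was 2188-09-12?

Friday

Count forward from the earlier date (September 12, 2188) to the later (July 23, 2205):
From September 12, 2188 to September 12, 2204: 16 years, of which 3 contain a Feb 29 — 13×365 + 3×366 = 5843 days.
(2200 is not a leap year (divisible by 100 but not 400).)
September 2204: 30 − 12 = 18 days remain.
Then 9 full months totalling 273 days.
July 1–23, 2205: 23 days.
Residual: 314 days.
Total: 6157 days.
6157 mod 7 = 4, so 4 days before Tuesday is Friday.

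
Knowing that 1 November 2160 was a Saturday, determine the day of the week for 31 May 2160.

Saturday

Count forward from the earlier date (May 31, 2160) to the later (November 1, 2160):
May 2160: 31 − 31 = 0 days remain.
Then June (30), July (31), August (31), September (30), October (31): 30 + 31 + 31 + 30 + 31 = 153 days.
November 1, 2160: 1 day.
Total: 0 + 153 + 1 = 154 days.
154 is a multiple of 7, so 31 May 2160 falls on the same weekday: Saturday.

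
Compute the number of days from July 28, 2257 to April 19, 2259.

July 28, 2257 → July 28, 2258: 365 days.
July 2258: 31 − 28 = 3 days remain.
Then August (31), September (30), October (31), November (30), December (31), January (31), February 2259 (28), March (31): 31 + 30 + 31 + 30 + 31 + 31 + 28 + 31 = 243 days.
April 1–19, 2259: 19 days.
Residual: 265 days.
Total: 630 days.

630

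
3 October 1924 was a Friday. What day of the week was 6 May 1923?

Count forward from the earlier date (May 6, 1923) to the later (October 3, 1924):
May 6, 1923 → May 6, 1924: 366 days (1924 is a leap year).
May 1924: 31 − 6 = 25 days remain.
Then June (30), July (31), August (31), September (30): 30 + 31 + 31 + 30 = 122 days.
October 1–3, 1924: 3 days.
Residual: 150 days.
Total: 516 days.
516 mod 7 = 5, so 5 days before Friday is Sunday.

Sunday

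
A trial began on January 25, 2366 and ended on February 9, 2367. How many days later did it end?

380

January 2366: 31 − 25 = 6 days remain.
Then 12 full months totalling 365 days.
February 1–9, 2367: 9 days (2367 is not a leap year).
Total: 6 + 365 + 9 = 380 days.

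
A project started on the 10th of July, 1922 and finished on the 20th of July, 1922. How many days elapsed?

Within July 1922: 20 − 10 = 10 days.

10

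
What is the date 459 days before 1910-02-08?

1908-11-06

Count 459 days before February 8, 1910:
Day-of-year of November 6, 1908: 311.
Day-of-year of February 8, 1910: 39.
1908 has 366 days, so 366 − 311 = 55 days remain in 1908.
Full years: 1909: 365. Sum = 365.
Total: 55 + 365 + 39 = 459 days.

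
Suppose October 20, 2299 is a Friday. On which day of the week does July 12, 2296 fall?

Sunday

Count forward from the earlier date (July 12, 2296) to the later (October 20, 2299):
Day-of-year of July 12, 2296: 194.
Day-of-year of October 20, 2299: 293.
2296 has 366 days, so 366 − 194 = 172 days remain in 2296.
Full years: 2297: 365; 2298: 365. Sum = 730.
Total: 172 + 730 + 293 = 1195 days.
1195 mod 7 = 5, so 5 days before Friday is Sunday.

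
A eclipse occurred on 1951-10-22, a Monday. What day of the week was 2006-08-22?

Tuesday

From October 22, 1951 to October 22, 2005: 54 years, of which 14 contain a Feb 29 — 40×365 + 14×366 = 19724 days.
(2000 is a leap year (divisible by 400).)
October 2005: 31 − 22 = 9 days remain.
Then 9 full months totalling 273 days.
August 1–22, 2006: 22 days.
Residual: 304 days.
Total: 20028 days.
20028 mod 7 = 1, so 1 day after Monday is Tuesday.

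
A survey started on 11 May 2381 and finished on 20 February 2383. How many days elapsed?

May 11, 2381 → May 11, 2382: 365 days.
May 2382: 31 − 11 = 20 days remain.
Then June (30), July (31), August (31), September (30), October (31), November (30), December (31), January (31): 30 + 31 + 31 + 30 + 31 + 30 + 31 + 31 = 245 days.
February 1–20, 2383: 20 days (2383 is not a leap year).
Residual: 285 days.
Total: 650 days.

650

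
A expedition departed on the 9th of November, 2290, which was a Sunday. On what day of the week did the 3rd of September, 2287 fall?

Count forward from the earlier date (September 3, 2287) to the later (November 9, 2290):
September 3, 2287 → September 3, 2288: 366 days (2288 is a leap year).
September 3, 2288 → September 3, 2289: 365 days.
September 3, 2289 → September 3, 2290: 365 days.
September 2290: 30 − 3 = 27 days remain.
Then October (31): 31 days.
November 1–9, 2290: 9 days.
Residual: 67 days.
Total: 1163 days.
1163 mod 7 = 1, so 1 day before Sunday is Saturday.

Saturday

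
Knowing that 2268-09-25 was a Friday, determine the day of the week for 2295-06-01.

Saturday

Day-of-year of September 25, 2268: 269.
Day-of-year of June 1, 2295: 152.
2268 has 366 days, so 366 − 269 = 97 days remain in 2268.
Full years 2269–2294: 20 common + 6 leap = 20×365 + 6×366 = 9496 days.
Total: 97 + 9496 + 152 = 9745 days.
9745 mod 7 = 1, so 1 day after Friday is Saturday.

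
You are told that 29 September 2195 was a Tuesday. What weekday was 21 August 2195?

Friday

Count forward from the earlier date (August 21, 2195) to the later (September 29, 2195):
August 2195: 31 − 21 = 10 days remain.
September 1–29, 2195: 29 days.
Total: 10 + 29 = 39 days.
39 mod 7 = 4, so 4 days before Tuesday is Friday.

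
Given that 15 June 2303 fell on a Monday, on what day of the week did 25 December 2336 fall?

From June 15, 2303 to June 15, 2336: 33 years, of which 9 contain a Feb 29 — 24×365 + 9×366 = 12054 days.
June 2336: 30 − 15 = 15 days remain.
Then July (31), August (31), September (30), October (31), November (30): 31 + 31 + 30 + 31 + 30 = 153 days.
December 1–25, 2336: 25 days.
Residual: 193 days.
Total: 12247 days.
12247 mod 7 = 4, so 4 days after Monday is Friday.

Friday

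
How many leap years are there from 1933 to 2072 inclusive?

Years divisible by 4: 1936, 1940, …, 2072 — 35 in all.
2000 is divisible by 400, so still leap.
No century exceptions apply. Count: 35.

35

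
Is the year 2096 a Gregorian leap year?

2096 is a leap year.

Yes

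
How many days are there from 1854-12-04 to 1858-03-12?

December 4, 1854 → December 4, 1855: 365 days.
December 4, 1855 → December 4, 1856: 366 days (1856 is a leap year).
December 4, 1856 → December 4, 1857: 365 days.
December 1857: 31 − 4 = 27 days remain.
Then January (31), February 1858 (28): 31 + 28 = 59 days.
March 1–12, 1858: 12 days.
Residual: 98 days.
Total: 1194 days.

1194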